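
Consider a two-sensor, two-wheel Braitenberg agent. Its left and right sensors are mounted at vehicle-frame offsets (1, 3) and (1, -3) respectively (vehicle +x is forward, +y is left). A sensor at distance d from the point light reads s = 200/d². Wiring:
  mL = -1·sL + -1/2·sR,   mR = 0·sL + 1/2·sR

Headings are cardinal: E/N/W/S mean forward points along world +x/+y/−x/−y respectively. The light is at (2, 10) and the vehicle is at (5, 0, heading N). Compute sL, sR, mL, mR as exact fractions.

left sensor world pos  = (2, 1); dL² = 81
right sensor world pos = (8, 1); dR² = 117
sL = 200/81 = 200/81
sR = 200/117 = 200/117
mL = -1·sL + -1/2·sR = -3500/1053
mR = 0·sL + 1/2·sR = 100/117

200/81 200/117 -3500/1053 100/117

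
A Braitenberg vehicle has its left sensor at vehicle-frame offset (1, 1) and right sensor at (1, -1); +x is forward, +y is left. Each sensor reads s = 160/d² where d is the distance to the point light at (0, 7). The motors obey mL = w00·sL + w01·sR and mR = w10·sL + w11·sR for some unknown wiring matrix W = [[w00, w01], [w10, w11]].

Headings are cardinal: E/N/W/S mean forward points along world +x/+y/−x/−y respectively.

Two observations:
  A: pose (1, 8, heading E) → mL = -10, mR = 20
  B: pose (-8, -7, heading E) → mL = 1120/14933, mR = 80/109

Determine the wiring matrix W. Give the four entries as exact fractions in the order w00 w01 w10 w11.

obs A: pose=(1,8,E) → sL=20, sR=40, mL=-10, mR=20
obs B: pose=(-8,-7,E) → sL=80/109, sR=80/137, mL=1120/14933, mR=80/109
sensor matrix S = [[20, 40], [80/109, 80/137]]; det S = -264000/14933
solve [mL_A; mL_B] = S·[w00; w01] and [mR_A; mR_B] = S·[w10; w11]:
  w00 = 1/2, w01 = -1/2, w10 = 1, w11 = 0

1/2 -1/2 1 0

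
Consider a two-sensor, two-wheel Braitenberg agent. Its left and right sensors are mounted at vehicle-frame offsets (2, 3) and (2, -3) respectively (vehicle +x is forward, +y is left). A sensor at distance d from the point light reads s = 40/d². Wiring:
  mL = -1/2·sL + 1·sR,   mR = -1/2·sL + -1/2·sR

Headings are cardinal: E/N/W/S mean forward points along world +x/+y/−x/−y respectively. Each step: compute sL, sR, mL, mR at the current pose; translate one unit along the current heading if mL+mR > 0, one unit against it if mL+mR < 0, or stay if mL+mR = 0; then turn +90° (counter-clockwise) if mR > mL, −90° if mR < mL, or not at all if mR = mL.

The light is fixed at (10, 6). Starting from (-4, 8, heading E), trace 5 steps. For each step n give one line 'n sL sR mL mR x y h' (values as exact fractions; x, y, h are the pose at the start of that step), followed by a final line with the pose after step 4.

0 40/169 8/29 772/4901 -1256/4901 -4 8 E
1 5/18 10/81 -5/324 -65/324 -5 8 S
2 40/289 8/65 1012/18785 -2456/18785 -5 9 W
3 20/157 20/73 2410/11461 -2300/11461 -4 9 N
4 40/193 8/29 964/5597 -1352/5597 -4 10 E
final -5 10 S

n=0: pose=(-4,8,E); sL=40/169, sR=8/29; mL=772/4901, mR=-1256/4901; mL+mR=-484/4901 → advance -1; mR−mL=-12/29 → turn -1·90°
n=1: pose=(-5,8,S); sL=5/18, sR=10/81; mL=-5/324, mR=-65/324; mL+mR=-35/162 → advance -1; mR−mL=-5/27 → turn -1·90°
n=2: pose=(-5,9,W); sL=40/289, sR=8/65; mL=1012/18785, mR=-2456/18785; mL+mR=-1444/18785 → advance -1; mR−mL=-12/65 → turn -1·90°
n=3: pose=(-4,9,N); sL=20/157, sR=20/73; mL=2410/11461, mR=-2300/11461; mL+mR=110/11461 → advance +1; mR−mL=-30/73 → turn -1·90°
n=4: pose=(-4,10,E); sL=40/193, sR=8/29; mL=964/5597, mR=-1352/5597; mL+mR=-388/5597 → advance -1; mR−mL=-12/29 → turn -1·90°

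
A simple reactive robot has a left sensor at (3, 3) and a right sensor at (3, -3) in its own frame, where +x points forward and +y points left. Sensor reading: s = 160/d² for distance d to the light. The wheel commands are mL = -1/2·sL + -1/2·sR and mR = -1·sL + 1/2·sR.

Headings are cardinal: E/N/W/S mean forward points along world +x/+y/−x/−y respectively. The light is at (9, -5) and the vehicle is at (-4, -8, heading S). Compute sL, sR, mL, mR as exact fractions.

20/17 40/73 -1070/1241 -1120/1241

left sensor world pos  = (-1, -11); dL² = 136
right sensor world pos = (-7, -11); dR² = 292
sL = 160/136 = 20/17
sR = 160/292 = 40/73
mL = -1/2·sL + -1/2·sR = -1070/1241
mR = -1·sL + 1/2·sR = -1120/1241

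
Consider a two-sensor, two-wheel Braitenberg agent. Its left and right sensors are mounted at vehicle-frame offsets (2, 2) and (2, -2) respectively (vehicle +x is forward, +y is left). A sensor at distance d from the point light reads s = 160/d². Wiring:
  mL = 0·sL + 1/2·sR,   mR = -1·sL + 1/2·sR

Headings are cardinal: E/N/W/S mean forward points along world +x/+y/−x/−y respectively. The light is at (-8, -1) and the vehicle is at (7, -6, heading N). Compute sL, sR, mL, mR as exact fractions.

80/89 80/149 40/149 -8360/13261

left sensor world pos  = (5, -4); dL² = 178
right sensor world pos = (9, -4); dR² = 298
sL = 160/178 = 80/89
sR = 160/298 = 80/149
mL = 0·sL + 1/2·sR = 40/149
mR = -1·sL + 1/2·sR = -8360/13261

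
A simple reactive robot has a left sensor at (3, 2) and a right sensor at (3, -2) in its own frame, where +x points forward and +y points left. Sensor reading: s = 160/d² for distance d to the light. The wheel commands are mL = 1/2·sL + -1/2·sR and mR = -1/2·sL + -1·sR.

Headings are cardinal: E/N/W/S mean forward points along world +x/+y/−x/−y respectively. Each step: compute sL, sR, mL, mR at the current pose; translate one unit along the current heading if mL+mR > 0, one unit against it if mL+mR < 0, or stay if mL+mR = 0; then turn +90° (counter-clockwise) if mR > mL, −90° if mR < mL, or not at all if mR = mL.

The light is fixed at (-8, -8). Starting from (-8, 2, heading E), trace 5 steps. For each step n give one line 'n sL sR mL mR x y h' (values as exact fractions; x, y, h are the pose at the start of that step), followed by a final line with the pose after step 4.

n=0: pose=(-8,2,E); sL=160/153, sR=160/73; mL=-6400/11169, mR=-30320/11169; mL+mR=-240/73 → advance -1; mR−mL=-23920/11169 → turn -1·90°
n=1: pose=(-9,2,S); sL=16/5, sR=80/29; mL=32/145, mR=-632/145; mL+mR=-120/29 → advance -1; mR−mL=-664/145 → turn -1·90°
n=2: pose=(-9,3,W); sL=160/97, sR=32/37; mL=1408/3589, mR=-6064/3589; mL+mR=-48/37 → advance -1; mR−mL=-7472/3589 → turn -1·90°
n=3: pose=(-8,3,N); sL=4/5, sR=4/5; mL=0, mR=-6/5; mL+mR=-6/5 → advance -1; mR−mL=-6/5 → turn -1·90°
n=4: pose=(-8,2,E); sL=160/153, sR=160/73; mL=-6400/11169, mR=-30320/11169; mL+mR=-240/73 → advance -1; mR−mL=-23920/11169 → turn -1·90°

0 160/153 160/73 -6400/11169 -30320/11169 -8 2 E
1 16/5 80/29 32/145 -632/145 -9 2 S
2 160/97 32/37 1408/3589 -6064/3589 -9 3 W
3 4/5 4/5 0 -6/5 -8 3 N
4 160/153 160/73 -6400/11169 -30320/11169 -8 2 E
final -9 2 S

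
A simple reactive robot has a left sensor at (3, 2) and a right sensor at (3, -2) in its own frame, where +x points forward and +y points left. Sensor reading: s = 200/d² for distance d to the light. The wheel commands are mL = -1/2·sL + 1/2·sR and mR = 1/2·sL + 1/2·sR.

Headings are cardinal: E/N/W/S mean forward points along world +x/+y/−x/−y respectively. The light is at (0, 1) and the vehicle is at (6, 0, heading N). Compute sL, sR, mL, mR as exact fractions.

left sensor world pos  = (4, 3); dL² = 20
right sensor world pos = (8, 3); dR² = 68
sL = 200/20 = 10
sR = 200/68 = 50/17
mL = -1/2·sL + 1/2·sR = -60/17
mR = 1/2·sL + 1/2·sR = 110/17

10 50/17 -60/17 110/17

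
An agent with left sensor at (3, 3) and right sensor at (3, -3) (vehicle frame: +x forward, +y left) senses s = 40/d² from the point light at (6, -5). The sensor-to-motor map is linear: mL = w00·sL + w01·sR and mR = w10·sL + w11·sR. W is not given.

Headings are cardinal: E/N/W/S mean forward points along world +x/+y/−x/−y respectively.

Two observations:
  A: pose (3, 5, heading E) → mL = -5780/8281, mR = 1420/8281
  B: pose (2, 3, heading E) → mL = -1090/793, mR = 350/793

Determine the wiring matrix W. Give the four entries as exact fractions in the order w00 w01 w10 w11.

obs A: pose=(3,5,E) → sL=40/169, sR=40/49, mL=-5780/8281, mR=1420/8281
obs B: pose=(2,3,E) → sL=20/61, sR=20/13, mL=-1090/793, mR=350/793
sensor matrix S = [[40/169, 40/49], [20/61, 20/13]]; det S = 633600/6566833
solve [mL_A; mL_B] = S·[w00; w01] and [mR_A; mR_B] = S·[w10; w11]:
  w00 = 1/2, w01 = -1, w10 = -1, w11 = 1/2

1/2 -1 -1 1/2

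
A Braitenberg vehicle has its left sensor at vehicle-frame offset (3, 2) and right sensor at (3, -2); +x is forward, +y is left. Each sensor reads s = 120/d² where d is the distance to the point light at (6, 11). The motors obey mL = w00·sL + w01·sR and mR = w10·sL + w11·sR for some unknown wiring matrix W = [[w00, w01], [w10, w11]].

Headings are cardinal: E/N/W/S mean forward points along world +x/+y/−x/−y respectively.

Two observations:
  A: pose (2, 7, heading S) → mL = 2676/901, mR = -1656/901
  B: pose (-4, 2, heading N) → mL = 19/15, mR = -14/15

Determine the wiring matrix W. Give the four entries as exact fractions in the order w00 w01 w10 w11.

1 1/2 -1/2 -1/2

obs A: pose=(2,7,S) → sL=120/53, sR=24/17, mL=2676/901, mR=-1656/901
obs B: pose=(-4,2,N) → sL=2/3, sR=6/5, mL=19/15, mR=-14/15
sensor matrix S = [[120/53, 24/17], [2/3, 6/5]]; det S = 1600/901
solve [mL_A; mL_B] = S·[w00; w01] and [mR_A; mR_B] = S·[w10; w11]:
  w00 = 1, w01 = 1/2, w10 = -1/2, w11 = -1/2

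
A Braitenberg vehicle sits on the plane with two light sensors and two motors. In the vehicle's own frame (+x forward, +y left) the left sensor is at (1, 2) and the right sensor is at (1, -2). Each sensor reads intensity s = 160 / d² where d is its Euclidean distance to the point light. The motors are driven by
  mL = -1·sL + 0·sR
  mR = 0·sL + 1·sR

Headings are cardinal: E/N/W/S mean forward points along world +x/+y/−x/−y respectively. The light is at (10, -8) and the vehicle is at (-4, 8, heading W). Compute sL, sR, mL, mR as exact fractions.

160/421 160/549 -160/421 160/549

left sensor world pos  = (-5, 6); dL² = 421
right sensor world pos = (-5, 10); dR² = 549
sL = 160/421 = 160/421
sR = 160/549 = 160/549
mL = -1·sL + 0·sR = -160/421
mR = 0·sL + 1·sR = 160/549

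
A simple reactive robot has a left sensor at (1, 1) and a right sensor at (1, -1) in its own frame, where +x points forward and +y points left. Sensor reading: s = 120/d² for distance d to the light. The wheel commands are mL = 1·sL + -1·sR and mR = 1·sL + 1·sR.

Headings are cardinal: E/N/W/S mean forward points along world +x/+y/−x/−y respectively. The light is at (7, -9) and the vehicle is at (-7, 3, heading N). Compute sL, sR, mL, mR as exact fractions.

60/197 60/169 -1680/33293 21960/33293

left sensor world pos  = (-8, 4); dL² = 394
right sensor world pos = (-6, 4); dR² = 338
sL = 120/394 = 60/197
sR = 120/338 = 60/169
mL = 1·sL + -1·sR = -1680/33293
mR = 1·sL + 1·sR = 21960/33293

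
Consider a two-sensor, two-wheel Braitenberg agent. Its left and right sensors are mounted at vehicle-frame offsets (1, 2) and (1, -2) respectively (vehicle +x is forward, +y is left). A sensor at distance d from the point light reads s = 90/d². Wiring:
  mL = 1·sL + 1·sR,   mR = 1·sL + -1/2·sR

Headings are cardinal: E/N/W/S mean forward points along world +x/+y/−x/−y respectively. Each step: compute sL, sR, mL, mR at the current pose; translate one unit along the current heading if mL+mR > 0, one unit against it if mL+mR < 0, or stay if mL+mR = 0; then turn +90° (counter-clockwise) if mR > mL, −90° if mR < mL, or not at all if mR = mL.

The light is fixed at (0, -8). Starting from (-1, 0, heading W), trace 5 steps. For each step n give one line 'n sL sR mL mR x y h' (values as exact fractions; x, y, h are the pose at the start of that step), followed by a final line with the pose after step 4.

0 9/4 45/52 81/26 189/104 -1 0 W
1 90/97 10/9 1780/873 325/873 -2 0 N
2 45/61 9/5 774/305 -99/610 -2 1 E
3 18/13 90/73 2484/949 729/949 -1 1 S
4 9/4 45/52 81/26 189/104 -1 0 W
final -2 0 N

n=0: pose=(-1,0,W); sL=9/4, sR=45/52; mL=81/26, mR=189/104; mL+mR=513/104 → advance +1; mR−mL=-135/104 → turn -1·90°
n=1: pose=(-2,0,N); sL=90/97, sR=10/9; mL=1780/873, mR=325/873; mL+mR=2105/873 → advance +1; mR−mL=-5/3 → turn -1·90°
n=2: pose=(-2,1,E); sL=45/61, sR=9/5; mL=774/305, mR=-99/610; mL+mR=1449/610 → advance +1; mR−mL=-27/10 → turn -1·90°
n=3: pose=(-1,1,S); sL=18/13, sR=90/73; mL=2484/949, mR=729/949; mL+mR=3213/949 → advance +1; mR−mL=-135/73 → turn -1·90°
n=4: pose=(-1,0,W); sL=9/4, sR=45/52; mL=81/26, mR=189/104; mL+mR=513/104 → advance +1; mR−mL=-135/104 → turn -1·90°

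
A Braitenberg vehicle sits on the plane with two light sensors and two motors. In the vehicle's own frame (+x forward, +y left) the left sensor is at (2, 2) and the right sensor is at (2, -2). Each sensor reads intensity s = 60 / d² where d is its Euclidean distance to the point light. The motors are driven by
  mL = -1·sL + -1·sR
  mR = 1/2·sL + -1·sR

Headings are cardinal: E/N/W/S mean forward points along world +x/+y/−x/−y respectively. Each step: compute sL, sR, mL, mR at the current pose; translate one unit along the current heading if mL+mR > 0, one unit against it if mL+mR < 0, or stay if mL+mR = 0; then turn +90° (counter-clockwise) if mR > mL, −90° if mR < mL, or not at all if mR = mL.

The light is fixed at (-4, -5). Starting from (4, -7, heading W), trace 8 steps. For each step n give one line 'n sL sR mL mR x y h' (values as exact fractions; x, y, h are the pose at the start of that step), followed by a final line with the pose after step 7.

n=0: pose=(4,-7,W); sL=15/13, sR=5/3; mL=-110/39, mR=-85/78; mL+mR=-305/78 → advance -1; mR−mL=45/26 → turn +1·90°
n=1: pose=(5,-7,S); sL=60/137, sR=12/13; mL=-2424/1781, mR=-1254/1781; mL+mR=-3678/1781 → advance -1; mR−mL=90/137 → turn +1·90°
n=2: pose=(5,-6,E); sL=30/61, sR=6/13; mL=-756/793, mR=-171/793; mL+mR=-927/793 → advance -1; mR−mL=45/61 → turn +1·90°
n=3: pose=(4,-6,N); sL=60/37, sR=60/101; mL=-8280/3737, mR=810/3737; mL+mR=-7470/3737 → advance -1; mR−mL=90/37 → turn +1·90°
n=4: pose=(4,-7,W); sL=15/13, sR=5/3; mL=-110/39, mR=-85/78; mL+mR=-305/78 → advance -1; mR−mL=45/26 → turn +1·90°
n=5: pose=(5,-7,S); sL=60/137, sR=12/13; mL=-2424/1781, mR=-1254/1781; mL+mR=-3678/1781 → advance -1; mR−mL=90/137 → turn +1·90°
n=6: pose=(5,-6,E); sL=30/61, sR=6/13; mL=-756/793, mR=-171/793; mL+mR=-927/793 → advance -1; mR−mL=45/61 → turn +1·90°
n=7: pose=(4,-6,N); sL=60/37, sR=60/101; mL=-8280/3737, mR=810/3737; mL+mR=-7470/3737 → advance -1; mR−mL=90/37 → turn +1·90°

0 15/13 5/3 -110/39 -85/78 4 -7 W
1 60/137 12/13 -2424/1781 -1254/1781 5 -7 S
2 30/61 6/13 -756/793 -171/793 5 -6 E
3 60/37 60/101 -8280/3737 810/3737 4 -6 N
4 15/13 5/3 -110/39 -85/78 4 -7 W
5 60/137 12/13 -2424/1781 -1254/1781 5 -7 S
6 30/61 6/13 -756/793 -171/793 5 -6 E
7 60/37 60/101 -8280/3737 810/3737 4 -6 N
final 4 -7 W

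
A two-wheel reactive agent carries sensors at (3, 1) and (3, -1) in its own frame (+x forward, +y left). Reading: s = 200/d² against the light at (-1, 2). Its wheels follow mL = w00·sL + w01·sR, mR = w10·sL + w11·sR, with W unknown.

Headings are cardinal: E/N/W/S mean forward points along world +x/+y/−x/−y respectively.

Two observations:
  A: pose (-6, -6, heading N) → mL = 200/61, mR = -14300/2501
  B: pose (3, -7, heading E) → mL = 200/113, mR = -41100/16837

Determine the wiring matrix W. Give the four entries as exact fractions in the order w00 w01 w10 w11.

obs A: pose=(-6,-6,N) → sL=200/61, sR=200/41, mL=200/61, mR=-14300/2501
obs B: pose=(3,-7,E) → sL=200/113, sR=200/149, mL=200/113, mR=-41100/16837
sensor matrix S = [[200/61, 200/41], [200/113, 200/149]]; det S = -178240000/42109337
solve [mL_A; mL_B] = S·[w00; w01] and [mR_A; mR_B] = S·[w10; w11]:
  w00 = 1, w01 = 0, w10 = -1, w11 = -1/2

1 0 -1 -1/2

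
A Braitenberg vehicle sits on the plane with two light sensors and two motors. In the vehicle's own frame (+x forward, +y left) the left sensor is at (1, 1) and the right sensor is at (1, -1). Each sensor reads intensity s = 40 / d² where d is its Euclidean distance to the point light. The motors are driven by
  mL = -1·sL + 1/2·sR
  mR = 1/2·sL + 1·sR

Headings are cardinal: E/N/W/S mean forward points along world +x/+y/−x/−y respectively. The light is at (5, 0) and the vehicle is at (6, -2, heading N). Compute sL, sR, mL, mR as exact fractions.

40 8 -36 28

left sensor world pos  = (5, -1); dL² = 1
right sensor world pos = (7, -1); dR² = 5
sL = 40/1 = 40
sR = 40/5 = 8
mL = -1·sL + 1/2·sR = -36
mR = 1/2·sL + 1·sR = 28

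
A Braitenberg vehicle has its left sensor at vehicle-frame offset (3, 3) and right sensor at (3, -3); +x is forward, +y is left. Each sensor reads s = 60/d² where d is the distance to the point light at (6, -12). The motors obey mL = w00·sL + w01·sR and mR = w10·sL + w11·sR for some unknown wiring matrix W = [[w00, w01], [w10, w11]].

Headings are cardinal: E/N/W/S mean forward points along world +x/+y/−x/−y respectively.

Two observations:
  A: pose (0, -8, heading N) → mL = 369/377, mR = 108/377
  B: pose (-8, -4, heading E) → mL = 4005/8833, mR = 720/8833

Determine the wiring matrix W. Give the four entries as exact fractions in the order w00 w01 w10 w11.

1 1/2 -1/2 1/2

obs A: pose=(0,-8,N) → sL=6/13, sR=30/29, mL=369/377, mR=108/377
obs B: pose=(-8,-4,E) → sL=30/121, sR=30/73, mL=4005/8833, mR=720/8833
sensor matrix S = [[6/13, 30/29], [30/121, 30/73]]; det S = -222480/3330041
solve [mL_A; mL_B] = S·[w00; w01] and [mR_A; mR_B] = S·[w10; w11]:
  w00 = 1, w01 = 1/2, w10 = -1/2, w11 = 1/2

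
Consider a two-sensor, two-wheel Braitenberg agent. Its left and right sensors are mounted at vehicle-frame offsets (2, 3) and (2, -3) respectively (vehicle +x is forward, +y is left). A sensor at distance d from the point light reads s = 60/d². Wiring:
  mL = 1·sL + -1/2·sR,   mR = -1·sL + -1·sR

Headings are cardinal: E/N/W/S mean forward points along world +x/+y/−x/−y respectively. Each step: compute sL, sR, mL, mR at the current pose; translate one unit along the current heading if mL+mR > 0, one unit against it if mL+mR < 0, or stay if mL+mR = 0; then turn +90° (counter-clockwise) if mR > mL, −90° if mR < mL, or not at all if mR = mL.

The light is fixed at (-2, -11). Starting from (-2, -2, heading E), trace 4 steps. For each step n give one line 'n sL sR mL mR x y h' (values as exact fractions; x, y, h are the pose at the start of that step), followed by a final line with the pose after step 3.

n=0: pose=(-2,-2,E); sL=15/37, sR=3/2; mL=-51/148, mR=-141/74; mL+mR=-9/4 → advance -1; mR−mL=-231/148 → turn -1·90°
n=1: pose=(-3,-2,S); sL=60/53, sR=12/13; mL=462/689, mR=-1416/689; mL+mR=-18/13 → advance -1; mR−mL=-1878/689 → turn -1·90°
n=2: pose=(-3,-1,W); sL=30/29, sR=30/89; mL=2235/2581, mR=-3540/2581; mL+mR=-45/89 → advance -1; mR−mL=-5775/2581 → turn -1·90°
n=3: pose=(-2,-1,N); sL=20/51, sR=20/51; mL=10/51, mR=-40/51; mL+mR=-10/17 → advance -1; mR−mL=-50/51 → turn -1·90°

0 15/37 3/2 -51/148 -141/74 -2 -2 E
1 60/53 12/13 462/689 -1416/689 -3 -2 S
2 30/29 30/89 2235/2581 -3540/2581 -3 -1 W
3 20/51 20/51 10/51 -40/51 -2 -1 N
final -2 -2 E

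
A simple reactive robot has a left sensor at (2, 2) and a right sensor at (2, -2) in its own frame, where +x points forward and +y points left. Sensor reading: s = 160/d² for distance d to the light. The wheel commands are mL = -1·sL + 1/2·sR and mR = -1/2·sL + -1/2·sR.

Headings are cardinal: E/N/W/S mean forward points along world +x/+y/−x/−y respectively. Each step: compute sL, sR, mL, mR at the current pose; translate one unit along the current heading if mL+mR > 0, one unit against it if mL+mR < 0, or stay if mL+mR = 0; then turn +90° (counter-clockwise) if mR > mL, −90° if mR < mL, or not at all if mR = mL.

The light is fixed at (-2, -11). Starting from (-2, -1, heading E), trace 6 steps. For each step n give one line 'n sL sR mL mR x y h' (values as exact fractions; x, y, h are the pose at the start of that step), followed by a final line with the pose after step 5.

n=0: pose=(-2,-1,E); sL=40/37, sR=40/17; mL=60/629, mR=-1080/629; mL+mR=-60/37 → advance -1; mR−mL=-1140/629 → turn -1·90°
n=1: pose=(-3,-1,S); sL=32/13, sR=160/73; mL=-1296/949, mR=-2208/949; mL+mR=-48/13 → advance -1; mR−mL=-912/949 → turn -1·90°
n=2: pose=(-3,0,W); sL=16/9, sR=80/89; mL=-1064/801, mR=-1072/801; mL+mR=-8/3 → advance -1; mR−mL=-8/801 → turn -1·90°
n=3: pose=(-2,0,N); sL=160/173, sR=160/173; mL=-80/173, mR=-160/173; mL+mR=-240/173 → advance -1; mR−mL=-80/173 → turn -1·90°
n=4: pose=(-2,-1,E); sL=40/37, sR=40/17; mL=60/629, mR=-1080/629; mL+mR=-60/37 → advance -1; mR−mL=-1140/629 → turn -1·90°
n=5: pose=(-3,-1,S); sL=32/13, sR=160/73; mL=-1296/949, mR=-2208/949; mL+mR=-48/13 → advance -1; mR−mL=-912/949 → turn -1·90°

0 40/37 40/17 60/629 -1080/629 -2 -1 E
1 32/13 160/73 -1296/949 -2208/949 -3 -1 S
2 16/9 80/89 -1064/801 -1072/801 -3 0 W
3 160/173 160/173 -80/173 -160/173 -2 0 N
4 40/37 40/17 60/629 -1080/629 -2 -1 E
5 32/13 160/73 -1296/949 -2208/949 -3 -1 S
final -3 0 W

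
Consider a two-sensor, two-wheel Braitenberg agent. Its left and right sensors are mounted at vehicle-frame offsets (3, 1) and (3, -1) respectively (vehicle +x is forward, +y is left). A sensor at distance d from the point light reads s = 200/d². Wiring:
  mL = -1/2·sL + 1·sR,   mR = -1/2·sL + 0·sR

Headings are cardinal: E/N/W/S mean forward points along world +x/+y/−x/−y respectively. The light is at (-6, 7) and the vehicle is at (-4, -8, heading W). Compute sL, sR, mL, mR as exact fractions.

200/257 200/197 31700/50629 -100/257

left sensor world pos  = (-7, -9); dL² = 257
right sensor world pos = (-7, -7); dR² = 197
sL = 200/257 = 200/257
sR = 200/197 = 200/197
mL = -1/2·sL + 1·sR = 31700/50629
mR = -1/2·sL + 0·sR = -100/257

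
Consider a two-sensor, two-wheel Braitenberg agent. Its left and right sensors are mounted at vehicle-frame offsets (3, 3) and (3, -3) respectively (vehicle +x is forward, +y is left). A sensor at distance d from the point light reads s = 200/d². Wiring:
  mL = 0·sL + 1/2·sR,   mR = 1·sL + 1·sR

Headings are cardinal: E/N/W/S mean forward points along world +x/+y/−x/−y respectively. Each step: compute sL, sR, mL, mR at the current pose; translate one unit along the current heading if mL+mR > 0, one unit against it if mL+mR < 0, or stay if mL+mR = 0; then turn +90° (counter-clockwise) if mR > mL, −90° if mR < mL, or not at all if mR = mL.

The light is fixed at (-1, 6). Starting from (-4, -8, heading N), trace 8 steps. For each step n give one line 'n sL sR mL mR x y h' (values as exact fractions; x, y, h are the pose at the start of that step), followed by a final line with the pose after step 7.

n=0: pose=(-4,-8,N); sL=200/157, sR=200/121; mL=100/121, mR=55600/18997; mL+mR=71300/18997 → advance +1; mR−mL=39900/18997 → turn +1·90°
n=1: pose=(-4,-7,W); sL=50/73, sR=25/17; mL=25/34, mR=2675/1241; mL+mR=7175/2482 → advance +1; mR−mL=3525/2482 → turn +1·90°
n=2: pose=(-5,-7,S); sL=200/257, sR=40/61; mL=20/61, mR=22480/15677; mL+mR=27620/15677 → advance +1; mR−mL=17340/15677 → turn +1·90°
n=3: pose=(-5,-8,E); sL=100/61, sR=20/29; mL=10/29, mR=4120/1769; mL+mR=4730/1769 → advance +1; mR−mL=3510/1769 → turn +1·90°
n=4: pose=(-4,-8,N); sL=200/157, sR=200/121; mL=100/121, mR=55600/18997; mL+mR=71300/18997 → advance +1; mR−mL=39900/18997 → turn +1·90°
n=5: pose=(-4,-7,W); sL=50/73, sR=25/17; mL=25/34, mR=2675/1241; mL+mR=7175/2482 → advance +1; mR−mL=3525/2482 → turn +1·90°
n=6: pose=(-5,-7,S); sL=200/257, sR=40/61; mL=20/61, mR=22480/15677; mL+mR=27620/15677 → advance +1; mR−mL=17340/15677 → turn +1·90°
n=7: pose=(-5,-8,E); sL=100/61, sR=20/29; mL=10/29, mR=4120/1769; mL+mR=4730/1769 → advance +1; mR−mL=3510/1769 → turn +1·90°

0 200/157 200/121 100/121 55600/18997 -4 -8 N
1 50/73 25/17 25/34 2675/1241 -4 -7 W
2 200/257 40/61 20/61 22480/15677 -5 -7 S
3 100/61 20/29 10/29 4120/1769 -5 -8 E
4 200/157 200/121 100/121 55600/18997 -4 -8 N
5 50/73 25/17 25/34 2675/1241 -4 -7 W
6 200/257 40/61 20/61 22480/15677 -5 -7 S
7 100/61 20/29 10/29 4120/1769 -5 -8 E
final -4 -8 N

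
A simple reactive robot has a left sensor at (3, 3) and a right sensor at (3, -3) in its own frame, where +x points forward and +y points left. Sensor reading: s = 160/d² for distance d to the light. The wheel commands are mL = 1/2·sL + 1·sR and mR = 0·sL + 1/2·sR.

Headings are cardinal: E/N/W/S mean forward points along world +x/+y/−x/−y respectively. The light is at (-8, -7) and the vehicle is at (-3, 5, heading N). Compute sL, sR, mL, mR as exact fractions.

left sensor world pos  = (-6, 8); dL² = 229
right sensor world pos = (0, 8); dR² = 289
sL = 160/229 = 160/229
sR = 160/289 = 160/289
mL = 1/2·sL + 1·sR = 59760/66181
mR = 0·sL + 1/2·sR = 80/289

160/229 160/289 59760/66181 80/289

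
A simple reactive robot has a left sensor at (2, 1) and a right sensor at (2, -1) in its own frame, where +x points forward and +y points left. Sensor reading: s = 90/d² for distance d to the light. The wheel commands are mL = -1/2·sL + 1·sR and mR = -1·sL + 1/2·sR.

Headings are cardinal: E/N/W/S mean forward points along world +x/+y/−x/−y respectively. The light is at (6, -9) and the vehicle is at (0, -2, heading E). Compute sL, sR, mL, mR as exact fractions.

9/8 45/26 243/208 -27/104

left sensor world pos  = (2, -1); dL² = 80
right sensor world pos = (2, -3); dR² = 52
sL = 90/80 = 9/8
sR = 90/52 = 45/26
mL = -1/2·sL + 1·sR = 243/208
mR = -1·sL + 1/2·sR = -27/104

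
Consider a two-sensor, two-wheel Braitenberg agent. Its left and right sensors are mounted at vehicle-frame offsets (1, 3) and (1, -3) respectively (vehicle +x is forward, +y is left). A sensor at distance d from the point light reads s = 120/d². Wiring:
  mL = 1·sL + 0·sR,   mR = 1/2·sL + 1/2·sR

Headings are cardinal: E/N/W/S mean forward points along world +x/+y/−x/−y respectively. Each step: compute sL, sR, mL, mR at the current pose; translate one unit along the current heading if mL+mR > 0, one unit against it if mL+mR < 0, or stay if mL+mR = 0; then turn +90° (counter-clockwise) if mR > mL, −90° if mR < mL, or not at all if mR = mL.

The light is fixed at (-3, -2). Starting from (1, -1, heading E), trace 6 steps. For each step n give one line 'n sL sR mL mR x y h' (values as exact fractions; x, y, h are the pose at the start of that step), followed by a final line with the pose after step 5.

n=0: pose=(1,-1,E); sL=120/41, sR=120/29; mL=120/41, mR=4200/1189; mL+mR=7680/1189 → advance +1; mR−mL=720/1189 → turn +1·90°
n=1: pose=(2,-1,N); sL=15, sR=30/17; mL=15, mR=285/34; mL+mR=795/34 → advance +1; mR−mL=-225/34 → turn -1·90°
n=2: pose=(2,0,E); sL=120/61, sR=120/37; mL=120/61, mR=5880/2257; mL+mR=10320/2257 → advance +1; mR−mL=1440/2257 → turn +1·90°
n=3: pose=(3,0,N); sL=20/3, sR=4/3; mL=20/3, mR=4; mL+mR=32/3 → advance +1; mR−mL=-8/3 → turn -1·90°
n=4: pose=(3,1,E); sL=24/17, sR=120/49; mL=24/17, mR=1608/833; mL+mR=2784/833 → advance +1; mR−mL=432/833 → turn +1·90°
n=5: pose=(4,1,N); sL=15/4, sR=30/29; mL=15/4, mR=555/232; mL+mR=1425/232 → advance +1; mR−mL=-315/232 → turn -1·90°

0 120/41 120/29 120/41 4200/1189 1 -1 E
1 15 30/17 15 285/34 2 -1 N
2 120/61 120/37 120/61 5880/2257 2 0 E
3 20/3 4/3 20/3 4 3 0 N
4 24/17 120/49 24/17 1608/833 3 1 E
5 15/4 30/29 15/4 555/232 4 1 N
final 4 2 E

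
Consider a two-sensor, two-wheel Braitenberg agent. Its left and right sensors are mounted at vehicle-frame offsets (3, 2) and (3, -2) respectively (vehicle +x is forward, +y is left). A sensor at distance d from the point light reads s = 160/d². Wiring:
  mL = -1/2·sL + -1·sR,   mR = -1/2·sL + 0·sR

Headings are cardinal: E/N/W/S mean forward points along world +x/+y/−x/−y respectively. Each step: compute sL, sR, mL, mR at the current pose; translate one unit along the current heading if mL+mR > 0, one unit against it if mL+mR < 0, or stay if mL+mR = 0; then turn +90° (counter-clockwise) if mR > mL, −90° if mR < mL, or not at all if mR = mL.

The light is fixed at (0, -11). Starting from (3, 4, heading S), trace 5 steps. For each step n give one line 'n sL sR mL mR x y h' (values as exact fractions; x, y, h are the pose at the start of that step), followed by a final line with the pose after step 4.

n=0: pose=(3,4,S); sL=160/169, sR=32/29; mL=-7728/4901, mR=-80/169; mL+mR=-10048/4901 → advance -1; mR−mL=32/29 → turn +1·90°
n=1: pose=(3,5,E); sL=4/9, sR=20/29; mL=-238/261, mR=-2/9; mL+mR=-296/261 → advance -1; mR−mL=20/29 → turn +1·90°
n=2: pose=(2,5,N); sL=160/361, sR=160/377; mL=-87920/136097, mR=-80/361; mL+mR=-118080/136097 → advance -1; mR−mL=160/377 → turn +1·90°
n=3: pose=(2,4,W); sL=16/17, sR=16/29; mL=-504/493, mR=-8/17; mL+mR=-736/493 → advance -1; mR−mL=16/29 → turn +1·90°
n=4: pose=(3,4,S); sL=160/169, sR=32/29; mL=-7728/4901, mR=-80/169; mL+mR=-10048/4901 → advance -1; mR−mL=32/29 → turn +1·90°

0 160/169 32/29 -7728/4901 -80/169 3 4 S
1 4/9 20/29 -238/261 -2/9 3 5 E
2 160/361 160/377 -87920/136097 -80/361 2 5 N
3 16/17 16/29 -504/493 -8/17 2 4 W
4 160/169 32/29 -7728/4901 -80/169 3 4 S
final 3 5 E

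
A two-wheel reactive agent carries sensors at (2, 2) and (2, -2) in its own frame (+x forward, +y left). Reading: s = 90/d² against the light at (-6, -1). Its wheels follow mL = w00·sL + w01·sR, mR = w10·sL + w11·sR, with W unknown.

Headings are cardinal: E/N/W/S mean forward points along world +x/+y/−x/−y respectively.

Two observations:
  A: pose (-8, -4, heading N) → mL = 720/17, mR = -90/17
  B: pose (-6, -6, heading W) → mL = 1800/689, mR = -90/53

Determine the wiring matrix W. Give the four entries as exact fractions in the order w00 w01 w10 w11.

obs A: pose=(-8,-4,N) → sL=90/17, sR=90, mL=720/17, mR=-90/17
obs B: pose=(-6,-6,W) → sL=90/53, sR=90/13, mL=1800/689, mR=-90/53
sensor matrix S = [[90/17, 90], [90/53, 90/13]]; det S = -1360800/11713
solve [mL_A; mL_B] = S·[w00; w01] and [mR_A; mR_B] = S·[w10; w11]:
  w00 = -1/2, w01 = 1/2, w10 = -1, w11 = 0

-1/2 1/2 -1 0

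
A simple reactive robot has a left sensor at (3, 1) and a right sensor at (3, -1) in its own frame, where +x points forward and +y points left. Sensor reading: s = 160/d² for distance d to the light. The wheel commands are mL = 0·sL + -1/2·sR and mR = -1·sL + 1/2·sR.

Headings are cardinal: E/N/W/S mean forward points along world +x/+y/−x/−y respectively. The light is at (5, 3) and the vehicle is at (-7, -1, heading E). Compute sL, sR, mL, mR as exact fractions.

16/9 80/53 -40/53 -488/477

left sensor world pos  = (-4, 0); dL² = 90
right sensor world pos = (-4, -2); dR² = 106
sL = 160/90 = 16/9
sR = 160/106 = 80/53
mL = 0·sL + -1/2·sR = -40/53
mR = -1·sL + 1/2·sR = -488/477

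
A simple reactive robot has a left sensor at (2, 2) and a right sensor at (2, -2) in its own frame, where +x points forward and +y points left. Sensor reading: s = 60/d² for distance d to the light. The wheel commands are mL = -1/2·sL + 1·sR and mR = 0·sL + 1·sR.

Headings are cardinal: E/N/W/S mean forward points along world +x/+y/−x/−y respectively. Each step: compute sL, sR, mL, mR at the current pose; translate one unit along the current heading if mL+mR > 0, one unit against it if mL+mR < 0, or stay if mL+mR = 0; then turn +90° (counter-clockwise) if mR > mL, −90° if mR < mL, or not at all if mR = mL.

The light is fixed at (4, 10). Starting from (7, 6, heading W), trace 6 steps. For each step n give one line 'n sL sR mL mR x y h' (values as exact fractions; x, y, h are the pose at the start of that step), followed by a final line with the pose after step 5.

n=0: pose=(7,6,W); sL=60/37, sR=12; mL=414/37, mR=12; mL+mR=858/37 → advance +1; mR−mL=30/37 → turn +1·90°
n=1: pose=(6,6,S); sL=15/13, sR=5/3; mL=85/78, mR=5/3; mL+mR=215/78 → advance +1; mR−mL=15/26 → turn +1·90°
n=2: pose=(6,5,E); sL=12/5, sR=12/13; mL=-18/65, mR=12/13; mL+mR=42/65 → advance +1; mR−mL=6/5 → turn +1·90°
n=3: pose=(7,5,N); sL=6, sR=30/17; mL=-21/17, mR=30/17; mL+mR=9/17 → advance +1; mR−mL=3 → turn +1·90°
n=4: pose=(7,6,W); sL=60/37, sR=12; mL=414/37, mR=12; mL+mR=858/37 → advance +1; mR−mL=30/37 → turn +1·90°
n=5: pose=(6,6,S); sL=15/13, sR=5/3; mL=85/78, mR=5/3; mL+mR=215/78 → advance +1; mR−mL=15/26 → turn +1·90°

0 60/37 12 414/37 12 7 6 W
1 15/13 5/3 85/78 5/3 6 6 S
2 12/5 12/13 -18/65 12/13 6 5 E
3 6 30/17 -21/17 30/17 7 5 N
4 60/37 12 414/37 12 7 6 W
5 15/13 5/3 85/78 5/3 6 6 S
final 6 5 E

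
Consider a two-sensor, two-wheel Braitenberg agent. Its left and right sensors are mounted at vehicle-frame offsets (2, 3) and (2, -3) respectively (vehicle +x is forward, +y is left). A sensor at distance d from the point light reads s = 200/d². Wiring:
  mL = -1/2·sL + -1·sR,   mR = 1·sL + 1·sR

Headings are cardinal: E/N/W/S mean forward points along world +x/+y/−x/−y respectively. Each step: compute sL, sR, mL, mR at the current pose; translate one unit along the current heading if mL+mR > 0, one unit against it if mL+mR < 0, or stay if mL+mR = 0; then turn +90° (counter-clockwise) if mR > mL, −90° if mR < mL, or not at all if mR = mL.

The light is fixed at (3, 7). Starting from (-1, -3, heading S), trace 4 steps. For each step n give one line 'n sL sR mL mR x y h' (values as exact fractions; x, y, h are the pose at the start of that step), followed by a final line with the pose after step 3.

n=0: pose=(-1,-3,S); sL=40/29, sR=200/193; mL=-9660/5597, mR=13520/5597; mL+mR=20/29 → advance +1; mR−mL=23180/5597 → turn +1·90°
n=1: pose=(-1,-4,E); sL=50/17, sR=1; mL=-42/17, mR=67/17; mL+mR=25/17 → advance +1; mR−mL=109/17 → turn +1·90°
n=2: pose=(0,-4,N); sL=200/117, sR=200/81; mL=-3500/1053, mR=4400/1053; mL+mR=100/117 → advance +1; mR−mL=7900/1053 → turn +1·90°
n=3: pose=(0,-3,W); sL=100/97, sR=100/37; mL=-11550/3589, mR=13400/3589; mL+mR=50/97 → advance +1; mR−mL=24950/3589 → turn +1·90°

0 40/29 200/193 -9660/5597 13520/5597 -1 -3 S
1 50/17 1 -42/17 67/17 -1 -4 E
2 200/117 200/81 -3500/1053 4400/1053 0 -4 N
3 100/97 100/37 -11550/3589 13400/3589 0 -3 W
final -1 -3 S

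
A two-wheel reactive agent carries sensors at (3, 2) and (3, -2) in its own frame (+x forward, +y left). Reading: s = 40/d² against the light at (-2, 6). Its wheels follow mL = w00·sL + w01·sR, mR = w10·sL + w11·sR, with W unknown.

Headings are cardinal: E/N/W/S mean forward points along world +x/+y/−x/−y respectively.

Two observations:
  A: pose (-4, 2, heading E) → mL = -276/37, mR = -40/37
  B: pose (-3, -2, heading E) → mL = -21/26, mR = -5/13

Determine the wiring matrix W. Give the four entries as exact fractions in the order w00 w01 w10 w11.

-1 1/2 0 -1

obs A: pose=(-4,2,E) → sL=8, sR=40/37, mL=-276/37, mR=-40/37
obs B: pose=(-3,-2,E) → sL=1, sR=5/13, mL=-21/26, mR=-5/13
sensor matrix S = [[8, 40/37], [1, 5/13]]; det S = 960/481
solve [mL_A; mL_B] = S·[w00; w01] and [mR_A; mR_B] = S·[w10; w11]:
  w00 = -1, w01 = 1/2, w10 = 0, w11 = -1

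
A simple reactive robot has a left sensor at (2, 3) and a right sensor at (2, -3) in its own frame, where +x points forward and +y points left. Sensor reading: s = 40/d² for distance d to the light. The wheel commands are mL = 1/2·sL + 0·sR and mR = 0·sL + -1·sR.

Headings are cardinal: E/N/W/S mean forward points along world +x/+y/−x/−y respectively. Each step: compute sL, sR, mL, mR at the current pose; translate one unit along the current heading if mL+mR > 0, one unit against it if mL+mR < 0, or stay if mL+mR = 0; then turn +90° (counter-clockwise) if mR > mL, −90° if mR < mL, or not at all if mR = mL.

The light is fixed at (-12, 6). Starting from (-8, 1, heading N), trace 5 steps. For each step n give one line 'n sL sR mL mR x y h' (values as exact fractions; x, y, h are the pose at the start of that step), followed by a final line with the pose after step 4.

0 4 20/29 2 -20/29 -8 1 N
1 40/37 8/17 20/37 -8/17 -8 2 E
2 2/5 1 1/5 -1 -7 2 S
3 8/9 40/9 4/9 -40/9 -7 3 W
4 4 20/41 2 -20/41 -6 3 N
final -6 4 E

n=0: pose=(-8,1,N); sL=4, sR=20/29; mL=2, mR=-20/29; mL+mR=38/29 → advance +1; mR−mL=-78/29 → turn -1·90°
n=1: pose=(-8,2,E); sL=40/37, sR=8/17; mL=20/37, mR=-8/17; mL+mR=44/629 → advance +1; mR−mL=-636/629 → turn -1·90°
n=2: pose=(-7,2,S); sL=2/5, sR=1; mL=1/5, mR=-1; mL+mR=-4/5 → advance -1; mR−mL=-6/5 → turn -1·90°
n=3: pose=(-7,3,W); sL=8/9, sR=40/9; mL=4/9, mR=-40/9; mL+mR=-4 → advance -1; mR−mL=-44/9 → turn -1·90°
n=4: pose=(-6,3,N); sL=4, sR=20/41; mL=2, mR=-20/41; mL+mR=62/41 → advance +1; mR−mL=-102/41 → turn -1·90°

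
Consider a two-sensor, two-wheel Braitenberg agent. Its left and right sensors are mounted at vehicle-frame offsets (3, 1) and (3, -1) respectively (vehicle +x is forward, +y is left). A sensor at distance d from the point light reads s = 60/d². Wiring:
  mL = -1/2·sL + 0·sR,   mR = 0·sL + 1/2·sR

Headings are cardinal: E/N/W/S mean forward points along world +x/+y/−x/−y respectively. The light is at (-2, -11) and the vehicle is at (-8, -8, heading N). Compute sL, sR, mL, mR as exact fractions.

left sensor world pos  = (-9, -5); dL² = 85
right sensor world pos = (-7, -5); dR² = 61
sL = 60/85 = 12/17
sR = 60/61 = 60/61
mL = -1/2·sL + 0·sR = -6/17
mR = 0·sL + 1/2·sR = 30/61

12/17 60/61 -6/17 30/61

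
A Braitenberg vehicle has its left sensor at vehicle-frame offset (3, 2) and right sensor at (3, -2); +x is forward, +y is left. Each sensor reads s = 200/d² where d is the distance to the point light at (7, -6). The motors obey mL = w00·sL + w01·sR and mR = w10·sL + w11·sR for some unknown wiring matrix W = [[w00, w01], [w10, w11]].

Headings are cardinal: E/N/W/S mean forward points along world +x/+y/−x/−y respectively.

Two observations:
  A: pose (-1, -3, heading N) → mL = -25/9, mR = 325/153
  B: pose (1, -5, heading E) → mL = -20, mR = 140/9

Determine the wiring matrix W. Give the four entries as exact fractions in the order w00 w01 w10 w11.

obs A: pose=(-1,-3,N) → sL=25/17, sR=25/9, mL=-25/9, mR=325/153
obs B: pose=(1,-5,E) → sL=100/9, sR=20, mL=-20, mR=140/9
sensor matrix S = [[25/17, 25/9], [100/9, 20]]; det S = -2000/1377
solve [mL_A; mL_B] = S·[w00; w01] and [mR_A; mR_B] = S·[w10; w11]:
  w00 = 0, w01 = -1, w10 = 1/2, w11 = 1/2

0 -1 1/2 1/2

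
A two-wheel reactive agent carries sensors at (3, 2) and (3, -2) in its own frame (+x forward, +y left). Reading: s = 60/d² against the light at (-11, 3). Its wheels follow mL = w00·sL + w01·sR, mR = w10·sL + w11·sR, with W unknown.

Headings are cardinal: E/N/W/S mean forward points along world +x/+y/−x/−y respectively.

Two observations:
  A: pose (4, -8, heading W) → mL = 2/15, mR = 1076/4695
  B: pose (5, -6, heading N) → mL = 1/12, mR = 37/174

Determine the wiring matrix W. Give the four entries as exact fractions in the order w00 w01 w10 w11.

0 1/2 1/2 1/2

obs A: pose=(4,-8,W) → sL=60/313, sR=4/15, mL=2/15, mR=1076/4695
obs B: pose=(5,-6,N) → sL=15/58, sR=1/6, mL=1/12, mR=37/174
sensor matrix S = [[60/313, 4/15], [15/58, 1/6]]; det S = -336/9077
solve [mL_A; mL_B] = S·[w00; w01] and [mR_A; mR_B] = S·[w10; w11]:
  w00 = 0, w01 = 1/2, w10 = 1/2, w11 = 1/2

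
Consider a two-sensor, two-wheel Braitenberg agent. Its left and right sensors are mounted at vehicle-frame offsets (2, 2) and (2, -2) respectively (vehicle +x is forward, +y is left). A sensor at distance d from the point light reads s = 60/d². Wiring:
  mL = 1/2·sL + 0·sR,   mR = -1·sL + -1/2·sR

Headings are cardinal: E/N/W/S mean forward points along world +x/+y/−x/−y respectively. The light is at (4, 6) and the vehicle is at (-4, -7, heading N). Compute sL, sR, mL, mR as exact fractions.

left sensor world pos  = (-6, -5); dL² = 221
right sensor world pos = (-2, -5); dR² = 157
sL = 60/221 = 60/221
sR = 60/157 = 60/157
mL = 1/2·sL + 0·sR = 30/221
mR = -1·sL + -1/2·sR = -16050/34697

60/221 60/157 30/221 -16050/34697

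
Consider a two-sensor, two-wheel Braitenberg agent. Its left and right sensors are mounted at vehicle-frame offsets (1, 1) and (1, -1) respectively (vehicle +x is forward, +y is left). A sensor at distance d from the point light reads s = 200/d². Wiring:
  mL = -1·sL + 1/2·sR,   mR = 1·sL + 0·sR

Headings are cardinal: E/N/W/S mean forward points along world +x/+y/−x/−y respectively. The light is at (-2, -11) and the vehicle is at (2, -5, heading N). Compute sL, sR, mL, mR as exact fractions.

100/29 100/37 -2250/1073 100/29

left sensor world pos  = (1, -4); dL² = 58
right sensor world pos = (3, -4); dR² = 74
sL = 200/58 = 100/29
sR = 200/74 = 100/37
mL = -1·sL + 1/2·sR = -2250/1073
mR = 1·sL + 0·sR = 100/29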